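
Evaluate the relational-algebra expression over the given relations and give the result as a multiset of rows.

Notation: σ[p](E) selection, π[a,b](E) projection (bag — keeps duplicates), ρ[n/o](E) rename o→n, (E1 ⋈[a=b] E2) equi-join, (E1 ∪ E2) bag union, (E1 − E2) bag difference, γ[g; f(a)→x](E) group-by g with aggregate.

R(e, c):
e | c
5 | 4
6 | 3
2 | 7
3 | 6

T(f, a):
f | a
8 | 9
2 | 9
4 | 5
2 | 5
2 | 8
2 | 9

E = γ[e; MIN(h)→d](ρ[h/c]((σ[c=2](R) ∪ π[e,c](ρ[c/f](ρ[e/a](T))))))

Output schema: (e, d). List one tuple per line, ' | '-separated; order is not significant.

Stepwise |·|:
  R → 4
  σ[c=2](R) → 0
  T → 6
  ρ[e/a](T) → 6
  ρ[c/f](ρ[e/a](T)) → 6
  π[e,c](ρ[c/f](ρ[e/a](T))) → 6
  (σ[c=2](R) ∪ π[e,c](ρ[c/f](ρ[e/a](T)))) → 6
  ρ[h/c]((σ[c=2](R) ∪ π[e,c](ρ[c/f](ρ[e/a](T))))) → 6
  γ[e; MIN(h)→d](ρ[h/c]((σ[c=2](R) ∪ π[e,c](ρ[c/f](ρ[e/a](T)))))) → 3

== RESULT ==
e | d
5 | 2
8 | 2
9 | 2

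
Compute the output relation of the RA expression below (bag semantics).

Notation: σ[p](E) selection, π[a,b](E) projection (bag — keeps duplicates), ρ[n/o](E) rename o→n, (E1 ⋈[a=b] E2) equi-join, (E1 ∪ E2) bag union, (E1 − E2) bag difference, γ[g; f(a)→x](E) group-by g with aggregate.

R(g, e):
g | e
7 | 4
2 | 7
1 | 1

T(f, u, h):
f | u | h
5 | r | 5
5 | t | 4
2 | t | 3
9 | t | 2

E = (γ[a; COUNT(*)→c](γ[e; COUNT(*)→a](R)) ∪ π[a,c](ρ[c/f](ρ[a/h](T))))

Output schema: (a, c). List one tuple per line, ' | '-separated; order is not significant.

Subexpression sizes:
  R → 3
  γ[e; COUNT(*)→a](R) → 3
  γ[a; COUNT(*)→c](γ[e; COUNT(*)→a](R)) → 1
  T → 4
  ρ[a/h](T) → 4
  ρ[c/f](ρ[a/h](T)) → 4
  π[a,c](ρ[c/f](ρ[a/h](T))) → 4
  (γ[a; COUNT(*)→c](γ[e; COUNT(*)→a](R)) ∪ π[a,c](ρ[c/f](ρ[a/h](T)))) → 5

== RESULT ==
a | c
1 | 3
2 | 9
3 | 2
4 | 5
5 | 5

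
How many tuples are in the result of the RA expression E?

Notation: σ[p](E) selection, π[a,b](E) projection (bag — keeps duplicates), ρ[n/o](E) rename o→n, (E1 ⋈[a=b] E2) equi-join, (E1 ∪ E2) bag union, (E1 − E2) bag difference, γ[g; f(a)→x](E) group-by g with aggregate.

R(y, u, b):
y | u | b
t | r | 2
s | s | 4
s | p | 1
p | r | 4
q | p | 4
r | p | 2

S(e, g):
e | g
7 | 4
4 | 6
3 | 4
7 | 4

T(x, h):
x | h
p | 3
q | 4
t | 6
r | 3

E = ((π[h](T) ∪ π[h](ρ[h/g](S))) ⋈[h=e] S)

Subexpression sizes:
  T → 4
  π[h](T) → 4
  S → 4
  ρ[h/g](S) → 4
  π[h](ρ[h/g](S)) → 4
  (π[h](T) ∪ π[h](ρ[h/g](S))) → 8
  S → 4
  ((π[h](T) ∪ π[h](ρ[h/g](S))) ⋈[h=e] S) → 6

|E| = 6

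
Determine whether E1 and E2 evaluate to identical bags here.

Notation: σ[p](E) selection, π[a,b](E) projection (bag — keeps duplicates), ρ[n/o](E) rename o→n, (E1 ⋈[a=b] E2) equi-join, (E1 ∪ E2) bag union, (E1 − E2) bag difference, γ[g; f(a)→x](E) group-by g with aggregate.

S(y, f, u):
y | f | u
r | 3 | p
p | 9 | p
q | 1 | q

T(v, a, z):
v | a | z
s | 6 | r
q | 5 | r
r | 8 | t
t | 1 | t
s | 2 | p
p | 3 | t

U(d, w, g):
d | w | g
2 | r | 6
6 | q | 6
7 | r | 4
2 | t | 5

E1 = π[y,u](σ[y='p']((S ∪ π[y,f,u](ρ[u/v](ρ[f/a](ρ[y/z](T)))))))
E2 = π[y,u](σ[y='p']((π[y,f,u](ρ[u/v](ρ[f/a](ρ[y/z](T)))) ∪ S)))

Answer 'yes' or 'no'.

E1 row counts bottom-up:
  S → 3
  T → 6
  ρ[y/z](T) → 6
  ρ[f/a](ρ[y/z](T)) → 6
  ρ[u/v](ρ[f/a](ρ[y/z](T))) → 6
  π[y,f,u](ρ[u/v](ρ[f/a](ρ[y/z](T)))) → 6
  (S ∪ π[y,f,u](ρ[u/v](ρ[f/a](ρ[y/z](T))))) → 9
  σ[y='p']((S ∪ π[y,f,u](ρ[u/v](ρ[f/a](ρ[y/z](T)))))) → 2
  π[y,u](σ[y='p']((S ∪ π[y,f,u](ρ[u/v](ρ[f/a](ρ[y/z](T))))))) → 2
E2 row counts bottom-up:
  T → 6
  ρ[y/z](T) → 6
  ρ[f/a](ρ[y/z](T)) → 6
  ρ[u/v](ρ[f/a](ρ[y/z](T))) → 6
  π[y,f,u](ρ[u/v](ρ[f/a](ρ[y/z](T)))) → 6
  S → 3
  (π[y,f,u](ρ[u/v](ρ[f/a](ρ[y/z](T)))) ∪ S) → 9
  σ[y='p']((π[y,f,u](ρ[u/v](ρ[f/a](ρ[y/z](T)))) ∪ S)) → 2
  π[y,u](σ[y='p']((π[y,f,u](ρ[u/v](ρ[f/a](ρ[y/z](T)))) ∪ S))) → 2

E1 and E2 produce the same multiset:
y | u
p | p
p | s

yes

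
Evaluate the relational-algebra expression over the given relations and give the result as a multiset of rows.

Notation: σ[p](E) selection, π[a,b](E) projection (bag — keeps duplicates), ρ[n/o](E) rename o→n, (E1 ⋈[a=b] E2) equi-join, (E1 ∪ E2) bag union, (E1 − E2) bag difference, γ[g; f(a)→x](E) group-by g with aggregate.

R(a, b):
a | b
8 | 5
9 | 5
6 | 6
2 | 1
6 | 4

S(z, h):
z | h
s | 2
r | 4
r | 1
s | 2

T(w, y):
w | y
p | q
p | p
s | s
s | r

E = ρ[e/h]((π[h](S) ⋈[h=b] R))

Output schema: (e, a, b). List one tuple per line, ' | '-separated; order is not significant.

Stepwise |·|:
  S → 4
  π[h](S) → 4
  R → 5
  (π[h](S) ⋈[h=b] R) → 2
  ρ[e/h]((π[h](S) ⋈[h=b] R)) → 2

== RESULT ==
e | a | b
1 | 2 | 1
4 | 6 | 4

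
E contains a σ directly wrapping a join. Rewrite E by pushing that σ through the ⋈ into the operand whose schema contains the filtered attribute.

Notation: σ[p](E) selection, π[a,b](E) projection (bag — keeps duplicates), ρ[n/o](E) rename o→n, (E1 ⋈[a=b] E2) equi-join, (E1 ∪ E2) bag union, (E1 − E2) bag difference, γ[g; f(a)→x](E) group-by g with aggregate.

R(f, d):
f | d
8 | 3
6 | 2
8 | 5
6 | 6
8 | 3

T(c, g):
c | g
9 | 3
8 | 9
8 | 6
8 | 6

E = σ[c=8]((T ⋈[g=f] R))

σ filters on c, owned by the left side.
E' = (σ[c=8](T) ⋈[g=f] R)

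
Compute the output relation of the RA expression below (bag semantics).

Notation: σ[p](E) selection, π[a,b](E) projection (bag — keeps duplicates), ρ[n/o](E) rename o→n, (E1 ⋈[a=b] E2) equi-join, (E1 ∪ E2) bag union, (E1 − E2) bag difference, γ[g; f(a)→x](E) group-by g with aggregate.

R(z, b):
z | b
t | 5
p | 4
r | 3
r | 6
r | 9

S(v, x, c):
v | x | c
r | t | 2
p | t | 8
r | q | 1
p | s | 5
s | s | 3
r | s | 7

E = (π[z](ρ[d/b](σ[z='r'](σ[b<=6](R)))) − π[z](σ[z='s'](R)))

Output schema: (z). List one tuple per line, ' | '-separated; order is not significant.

Stepwise |·|:
  R → 5
  σ[b<=6](R) → 4
  σ[z='r'](σ[b<=6](R)) → 2
  ρ[d/b](σ[z='r'](σ[b<=6](R))) → 2
  π[z](ρ[d/b](σ[z='r'](σ[b<=6](R)))) → 2
  R → 5
  σ[z='s'](R) → 0
  π[z](σ[z='s'](R)) → 0
  (π[z](ρ[d/b](σ[z='r'](σ[b<=6](R)))) − π[z](σ[z='s'](R))) → 2

== RESULT ==
z
r
r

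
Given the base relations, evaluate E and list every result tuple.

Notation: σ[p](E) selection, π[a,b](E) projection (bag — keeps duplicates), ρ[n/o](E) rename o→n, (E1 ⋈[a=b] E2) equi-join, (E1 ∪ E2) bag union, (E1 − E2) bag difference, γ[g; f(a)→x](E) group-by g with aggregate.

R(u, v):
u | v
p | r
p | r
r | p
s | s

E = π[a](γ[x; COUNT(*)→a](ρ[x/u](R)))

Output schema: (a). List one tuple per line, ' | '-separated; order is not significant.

Per-node cardinality:
  R → 4
  ρ[x/u](R) → 4
  γ[x; COUNT(*)→a](ρ[x/u](R)) → 3
  π[a](γ[x; COUNT(*)→a](ρ[x/u](R))) → 3

== RESULT ==
a
1
1
2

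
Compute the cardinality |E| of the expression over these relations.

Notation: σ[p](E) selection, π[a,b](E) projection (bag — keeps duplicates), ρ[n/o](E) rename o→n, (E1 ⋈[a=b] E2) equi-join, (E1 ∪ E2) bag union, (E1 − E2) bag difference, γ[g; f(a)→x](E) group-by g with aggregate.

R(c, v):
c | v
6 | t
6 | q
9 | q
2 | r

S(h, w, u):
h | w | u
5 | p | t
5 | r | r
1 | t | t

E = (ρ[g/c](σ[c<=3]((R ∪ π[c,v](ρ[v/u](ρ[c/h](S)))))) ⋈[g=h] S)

Stepwise |·|:
  R → 4
  S → 3
  ρ[c/h](S) → 3
  ρ[v/u](ρ[c/h](S)) → 3
  π[c,v](ρ[v/u](ρ[c/h](S))) → 3
  (R ∪ π[c,v](ρ[v/u](ρ[c/h](S)))) → 7
  σ[c<=3]((R ∪ π[c,v](ρ[v/u](ρ[c/h](S))))) → 2
  ρ[g/c](σ[c<=3]((R ∪ π[c,v](ρ[v/u](ρ[c/h](S)))))) → 2
  S → 3
  (ρ[g/c](σ[c<=3]((R ∪ π[c,v](ρ[v/u](ρ[c/h](S)))))) ⋈[g=h] S) → 1

|E| = 1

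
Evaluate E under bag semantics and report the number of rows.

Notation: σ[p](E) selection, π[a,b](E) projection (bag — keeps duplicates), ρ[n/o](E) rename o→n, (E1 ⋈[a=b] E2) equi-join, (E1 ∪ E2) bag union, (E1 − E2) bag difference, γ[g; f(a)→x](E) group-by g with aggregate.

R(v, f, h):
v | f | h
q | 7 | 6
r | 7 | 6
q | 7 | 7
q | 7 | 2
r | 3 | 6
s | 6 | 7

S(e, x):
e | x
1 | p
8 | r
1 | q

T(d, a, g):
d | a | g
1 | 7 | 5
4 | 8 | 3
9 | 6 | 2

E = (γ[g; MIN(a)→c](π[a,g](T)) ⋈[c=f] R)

Subexpression sizes:
  T → 3
  π[a,g](T) → 3
  γ[g; MIN(a)→c](π[a,g](T)) → 3
  R → 6
  (γ[g; MIN(a)→c](π[a,g](T)) ⋈[c=f] R) → 5

|E| = 5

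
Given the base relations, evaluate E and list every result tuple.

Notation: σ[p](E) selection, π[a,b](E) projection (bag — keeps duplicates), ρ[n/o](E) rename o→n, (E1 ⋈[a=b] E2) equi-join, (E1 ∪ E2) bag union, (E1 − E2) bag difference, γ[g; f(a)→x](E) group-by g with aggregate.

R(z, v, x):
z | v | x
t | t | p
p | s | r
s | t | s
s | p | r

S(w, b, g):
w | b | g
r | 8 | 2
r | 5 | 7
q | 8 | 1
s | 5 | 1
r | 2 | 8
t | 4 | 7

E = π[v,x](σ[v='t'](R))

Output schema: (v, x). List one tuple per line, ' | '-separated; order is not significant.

Row counts bottom-up:
  R → 4
  σ[v='t'](R) → 2
  π[v,x](σ[v='t'](R)) → 2

== RESULT ==
v | x
t | p
t | s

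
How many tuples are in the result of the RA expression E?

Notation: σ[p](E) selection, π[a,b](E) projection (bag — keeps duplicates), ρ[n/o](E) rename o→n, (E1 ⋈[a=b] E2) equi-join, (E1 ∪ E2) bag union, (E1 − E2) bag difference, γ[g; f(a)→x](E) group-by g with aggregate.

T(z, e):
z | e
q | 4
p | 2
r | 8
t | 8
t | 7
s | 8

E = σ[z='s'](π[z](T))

Stepwise |·|:
  T → 6
  π[z](T) → 6
  σ[z='s'](π[z](T)) → 1

|E| = 1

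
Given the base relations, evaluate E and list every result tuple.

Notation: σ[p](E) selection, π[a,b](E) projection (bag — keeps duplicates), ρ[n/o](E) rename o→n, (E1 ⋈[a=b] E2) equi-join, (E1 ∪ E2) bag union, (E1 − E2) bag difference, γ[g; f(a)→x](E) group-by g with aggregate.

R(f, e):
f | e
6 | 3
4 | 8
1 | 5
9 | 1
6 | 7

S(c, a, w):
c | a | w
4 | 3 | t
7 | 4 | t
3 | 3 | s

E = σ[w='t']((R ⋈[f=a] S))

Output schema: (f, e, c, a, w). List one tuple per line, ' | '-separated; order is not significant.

Per-node cardinality:
  R → 5
  S → 3
  (R ⋈[f=a] S) → 1
  σ[w='t']((R ⋈[f=a] S)) → 1

== RESULT ==
f | e | c | a | w
4 | 8 | 7 | 4 | t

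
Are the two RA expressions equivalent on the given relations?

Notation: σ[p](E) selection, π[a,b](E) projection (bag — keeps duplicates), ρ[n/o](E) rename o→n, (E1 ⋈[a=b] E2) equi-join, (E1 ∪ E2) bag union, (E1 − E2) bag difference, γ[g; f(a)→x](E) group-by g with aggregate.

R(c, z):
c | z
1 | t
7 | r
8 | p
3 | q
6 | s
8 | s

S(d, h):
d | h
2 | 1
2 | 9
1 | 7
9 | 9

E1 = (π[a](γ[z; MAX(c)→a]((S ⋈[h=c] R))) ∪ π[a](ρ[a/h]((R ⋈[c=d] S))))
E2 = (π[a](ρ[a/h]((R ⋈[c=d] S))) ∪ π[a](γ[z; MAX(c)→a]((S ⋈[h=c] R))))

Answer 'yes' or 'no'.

E1 subexpression sizes:
  S → 4
  R → 6
  (S ⋈[h=c] R) → 2
  γ[z; MAX(c)→a]((S ⋈[h=c] R)) → 2
  π[a](γ[z; MAX(c)→a]((S ⋈[h=c] R))) → 2
  R → 6
  S → 4
  (R ⋈[c=d] S) → 1
  ρ[a/h]((R ⋈[c=d] S)) → 1
  π[a](ρ[a/h]((R ⋈[c=d] S))) → 1
  (π[a](γ[z; MAX(c)→a]((S ⋈[h=c] R))) ∪ π[a](ρ[a/h]((R ⋈[c=d] S)))) → 3
E2 subexpression sizes:
  R → 6
  S → 4
  (R ⋈[c=d] S) → 1
  ρ[a/h]((R ⋈[c=d] S)) → 1
  π[a](ρ[a/h]((R ⋈[c=d] S))) → 1
  S → 4
  R → 6
  (S ⋈[h=c] R) → 2
  γ[z; MAX(c)→a]((S ⋈[h=c] R)) → 2
  π[a](γ[z; MAX(c)→a]((S ⋈[h=c] R))) → 2
  (π[a](ρ[a/h]((R ⋈[c=d] S))) ∪ π[a](γ[z; MAX(c)→a]((S ⋈[h=c] R)))) → 3

E1 and E2 produce the same multiset:
a
1
7
7

yes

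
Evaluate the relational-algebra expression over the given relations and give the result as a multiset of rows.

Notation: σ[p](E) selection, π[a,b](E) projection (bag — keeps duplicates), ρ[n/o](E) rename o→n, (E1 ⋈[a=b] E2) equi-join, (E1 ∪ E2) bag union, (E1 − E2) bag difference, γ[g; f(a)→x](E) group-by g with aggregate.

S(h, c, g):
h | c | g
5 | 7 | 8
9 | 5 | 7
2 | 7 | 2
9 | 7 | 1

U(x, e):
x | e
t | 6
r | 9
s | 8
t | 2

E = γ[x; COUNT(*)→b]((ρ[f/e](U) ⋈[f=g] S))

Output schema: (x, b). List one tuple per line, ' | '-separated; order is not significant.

Row counts bottom-up:
  U → 4
  ρ[f/e](U) → 4
  S → 4
  (ρ[f/e](U) ⋈[f=g] S) → 2
  γ[x; COUNT(*)→b]((ρ[f/e](U) ⋈[f=g] S)) → 2

== RESULT ==
x | b
s | 1
t | 1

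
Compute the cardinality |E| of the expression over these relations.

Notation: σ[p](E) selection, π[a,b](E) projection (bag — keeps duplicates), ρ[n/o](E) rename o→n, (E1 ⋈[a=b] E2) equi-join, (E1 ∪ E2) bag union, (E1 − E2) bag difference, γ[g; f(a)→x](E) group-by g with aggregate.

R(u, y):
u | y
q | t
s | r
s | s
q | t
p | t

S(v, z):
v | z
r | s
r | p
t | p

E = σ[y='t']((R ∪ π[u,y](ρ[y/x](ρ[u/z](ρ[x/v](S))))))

Row counts bottom-up:
  R → 5
  S → 3
  ρ[x/v](S) → 3
  ρ[u/z](ρ[x/v](S)) → 3
  ρ[y/x](ρ[u/z](ρ[x/v](S))) → 3
  π[u,y](ρ[y/x](ρ[u/z](ρ[x/v](S)))) → 3
  (R ∪ π[u,y](ρ[y/x](ρ[u/z](ρ[x/v](S))))) → 8
  σ[y='t']((R ∪ π[u,y](ρ[y/x](ρ[u/z](ρ[x/v](S)))))) → 4

|E| = 4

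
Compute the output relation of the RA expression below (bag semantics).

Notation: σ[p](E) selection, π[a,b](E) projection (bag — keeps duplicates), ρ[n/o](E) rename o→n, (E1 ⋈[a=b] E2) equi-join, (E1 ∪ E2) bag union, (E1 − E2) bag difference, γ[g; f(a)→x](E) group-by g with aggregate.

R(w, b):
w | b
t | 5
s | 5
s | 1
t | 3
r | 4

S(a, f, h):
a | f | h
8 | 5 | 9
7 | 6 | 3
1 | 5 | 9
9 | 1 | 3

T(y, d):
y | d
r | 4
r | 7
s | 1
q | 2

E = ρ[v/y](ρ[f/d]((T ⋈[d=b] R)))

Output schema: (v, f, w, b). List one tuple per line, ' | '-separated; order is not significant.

Row counts bottom-up:
  T → 4
  R → 5
  (T ⋈[d=b] R) → 2
  ρ[f/d]((T ⋈[d=b] R)) → 2
  ρ[v/y](ρ[f/d]((T ⋈[d=b] R))) → 2

== RESULT ==
v | f | w | b
r | 4 | r | 4
s | 1 | s | 1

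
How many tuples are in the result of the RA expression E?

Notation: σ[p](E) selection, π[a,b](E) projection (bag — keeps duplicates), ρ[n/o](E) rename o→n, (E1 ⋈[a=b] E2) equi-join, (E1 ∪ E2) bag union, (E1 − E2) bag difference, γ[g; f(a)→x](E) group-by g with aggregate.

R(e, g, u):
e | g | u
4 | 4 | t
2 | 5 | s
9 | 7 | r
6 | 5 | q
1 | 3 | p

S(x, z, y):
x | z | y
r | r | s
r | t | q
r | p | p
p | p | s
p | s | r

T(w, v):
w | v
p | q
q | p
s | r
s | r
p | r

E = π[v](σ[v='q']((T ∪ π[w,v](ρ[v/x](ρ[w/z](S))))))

Per-node cardinality:
  T → 5
  S → 5
  ρ[w/z](S) → 5
  ρ[v/x](ρ[w/z](S)) → 5
  π[w,v](ρ[v/x](ρ[w/z](S))) → 5
  (T ∪ π[w,v](ρ[v/x](ρ[w/z](S)))) → 10
  σ[v='q']((T ∪ π[w,v](ρ[v/x](ρ[w/z](S))))) → 1
  π[v](σ[v='q']((T ∪ π[w,v](ρ[v/x](ρ[w/z](S)))))) → 1

|E| = 1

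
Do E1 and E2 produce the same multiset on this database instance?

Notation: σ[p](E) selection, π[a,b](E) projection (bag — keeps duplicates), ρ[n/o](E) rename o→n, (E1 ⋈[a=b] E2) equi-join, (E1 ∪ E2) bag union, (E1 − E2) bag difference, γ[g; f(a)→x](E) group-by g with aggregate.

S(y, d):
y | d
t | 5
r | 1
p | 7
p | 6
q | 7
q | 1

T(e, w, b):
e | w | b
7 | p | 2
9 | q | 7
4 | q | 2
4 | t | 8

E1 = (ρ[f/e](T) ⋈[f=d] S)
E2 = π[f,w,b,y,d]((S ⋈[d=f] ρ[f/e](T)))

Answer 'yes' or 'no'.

E1 row counts bottom-up:
  T → 4
  ρ[f/e](T) → 4
  S → 6
  (ρ[f/e](T) ⋈[f=d] S) → 2
E2 row counts bottom-up:
  S → 6
  T → 4
  ρ[f/e](T) → 4
  (S ⋈[d=f] ρ[f/e](T)) → 2
  π[f,w,b,y,d]((S ⋈[d=f] ρ[f/e](T))) → 2

E1 and E2 produce the same multiset:
f | w | b | y | d
7 | p | 2 | p | 7
7 | p | 2 | q | 7

yes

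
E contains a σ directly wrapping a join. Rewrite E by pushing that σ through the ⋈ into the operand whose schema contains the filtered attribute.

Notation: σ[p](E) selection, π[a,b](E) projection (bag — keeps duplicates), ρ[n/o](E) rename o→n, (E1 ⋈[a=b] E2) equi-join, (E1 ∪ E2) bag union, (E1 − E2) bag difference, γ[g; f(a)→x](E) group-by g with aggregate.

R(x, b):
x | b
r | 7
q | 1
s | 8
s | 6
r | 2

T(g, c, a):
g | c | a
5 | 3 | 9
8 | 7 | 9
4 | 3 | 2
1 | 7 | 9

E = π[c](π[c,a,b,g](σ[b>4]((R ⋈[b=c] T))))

σ filters on b, owned by the left side.
E' = π[c](π[c,a,b,g]((σ[b>4](R) ⋈[b=c] T)))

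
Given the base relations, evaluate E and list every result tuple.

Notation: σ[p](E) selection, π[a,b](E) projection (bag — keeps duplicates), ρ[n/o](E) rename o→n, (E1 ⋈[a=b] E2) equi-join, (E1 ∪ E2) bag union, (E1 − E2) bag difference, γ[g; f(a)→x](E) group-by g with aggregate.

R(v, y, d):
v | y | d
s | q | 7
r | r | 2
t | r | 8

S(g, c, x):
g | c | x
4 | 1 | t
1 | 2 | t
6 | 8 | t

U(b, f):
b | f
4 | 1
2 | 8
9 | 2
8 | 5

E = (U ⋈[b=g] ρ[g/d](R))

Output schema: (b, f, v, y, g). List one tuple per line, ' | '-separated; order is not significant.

Stepwise |·|:
  U → 4
  R → 3
  ρ[g/d](R) → 3
  (U ⋈[b=g] ρ[g/d](R)) → 2

== RESULT ==
b | f | v | y | g
2 | 8 | r | r | 2
8 | 5 | t | r | 8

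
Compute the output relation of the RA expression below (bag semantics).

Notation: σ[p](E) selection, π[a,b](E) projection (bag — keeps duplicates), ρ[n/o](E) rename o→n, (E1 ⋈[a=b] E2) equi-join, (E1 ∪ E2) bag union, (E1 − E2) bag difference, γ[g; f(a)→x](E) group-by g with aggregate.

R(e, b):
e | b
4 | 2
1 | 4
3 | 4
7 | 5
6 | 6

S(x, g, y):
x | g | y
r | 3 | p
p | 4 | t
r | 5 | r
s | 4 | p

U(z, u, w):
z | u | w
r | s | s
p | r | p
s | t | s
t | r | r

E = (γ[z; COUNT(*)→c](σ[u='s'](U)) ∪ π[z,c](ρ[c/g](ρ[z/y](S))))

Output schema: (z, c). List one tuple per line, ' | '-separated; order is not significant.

Per-node cardinality:
  U → 4
  σ[u='s'](U) → 1
  γ[z; COUNT(*)→c](σ[u='s'](U)) → 1
  S → 4
  ρ[z/y](S) → 4
  ρ[c/g](ρ[z/y](S)) → 4
  π[z,c](ρ[c/g](ρ[z/y](S))) → 4
  (γ[z; COUNT(*)→c](σ[u='s'](U)) ∪ π[z,c](ρ[c/g](ρ[z/y](S)))) → 5

== RESULT ==
z | c
p | 3
p | 4
r | 1
r | 5
t | 4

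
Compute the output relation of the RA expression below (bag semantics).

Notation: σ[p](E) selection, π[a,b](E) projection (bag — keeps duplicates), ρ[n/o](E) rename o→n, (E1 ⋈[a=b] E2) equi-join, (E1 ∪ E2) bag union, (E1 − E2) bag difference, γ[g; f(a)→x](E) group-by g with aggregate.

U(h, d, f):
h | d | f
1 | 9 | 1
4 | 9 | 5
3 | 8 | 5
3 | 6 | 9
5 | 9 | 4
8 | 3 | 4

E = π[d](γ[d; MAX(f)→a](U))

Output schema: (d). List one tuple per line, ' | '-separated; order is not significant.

Per-node cardinality:
  U → 6
  γ[d; MAX(f)→a](U) → 4
  π[d](γ[d; MAX(f)→a](U)) → 4

== RESULT ==
d
3
6
8
9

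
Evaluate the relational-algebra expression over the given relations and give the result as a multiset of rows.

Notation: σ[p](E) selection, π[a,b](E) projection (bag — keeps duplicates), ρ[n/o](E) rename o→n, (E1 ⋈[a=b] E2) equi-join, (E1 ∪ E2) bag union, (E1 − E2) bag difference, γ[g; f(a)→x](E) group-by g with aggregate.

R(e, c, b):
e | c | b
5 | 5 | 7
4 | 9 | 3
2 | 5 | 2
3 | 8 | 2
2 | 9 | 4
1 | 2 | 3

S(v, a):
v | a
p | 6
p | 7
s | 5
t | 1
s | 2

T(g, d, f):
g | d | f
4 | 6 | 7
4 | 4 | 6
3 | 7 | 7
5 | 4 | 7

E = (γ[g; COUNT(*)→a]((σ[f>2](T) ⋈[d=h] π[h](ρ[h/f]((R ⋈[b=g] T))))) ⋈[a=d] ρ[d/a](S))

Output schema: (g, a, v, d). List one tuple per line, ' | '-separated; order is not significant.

Per-node cardinality:
  T → 4
  σ[f>2](T) → 4
  R → 6
  T → 4
  (R ⋈[b=g] T) → 4
  ρ[h/f]((R ⋈[b=g] T)) → 4
  π[h](ρ[h/f]((R ⋈[b=g] T))) → 4
  (σ[f>2](T) ⋈[d=h] π[h](ρ[h/f]((R ⋈[b=g] T)))) → 4
  γ[g; COUNT(*)→a]((σ[f>2](T) ⋈[d=h] π[h](ρ[h/f]((R ⋈[b=g] T))))) → 2
  S → 5
  ρ[d/a](S) → 5
  (γ[g; COUNT(*)→a]((σ[f>2](T) ⋈[d=h] π[h](ρ[h/f]((R ⋈[b=g] T))))) ⋈[a=d] ρ[d/a](S)) → 1

== RESULT ==
g | a | v | d
4 | 1 | t | 1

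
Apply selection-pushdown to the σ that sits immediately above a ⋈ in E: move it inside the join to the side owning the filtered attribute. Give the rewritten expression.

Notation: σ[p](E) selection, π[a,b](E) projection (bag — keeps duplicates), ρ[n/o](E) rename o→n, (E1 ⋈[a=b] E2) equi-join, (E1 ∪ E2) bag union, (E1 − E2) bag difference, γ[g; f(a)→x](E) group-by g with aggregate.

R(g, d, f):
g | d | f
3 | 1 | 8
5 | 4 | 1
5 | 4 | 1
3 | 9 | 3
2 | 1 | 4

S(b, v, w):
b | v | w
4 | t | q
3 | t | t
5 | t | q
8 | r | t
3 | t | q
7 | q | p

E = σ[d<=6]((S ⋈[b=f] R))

σ filters on d, owned by the right side.
E' = (S ⋈[b=f] σ[d<=6](R))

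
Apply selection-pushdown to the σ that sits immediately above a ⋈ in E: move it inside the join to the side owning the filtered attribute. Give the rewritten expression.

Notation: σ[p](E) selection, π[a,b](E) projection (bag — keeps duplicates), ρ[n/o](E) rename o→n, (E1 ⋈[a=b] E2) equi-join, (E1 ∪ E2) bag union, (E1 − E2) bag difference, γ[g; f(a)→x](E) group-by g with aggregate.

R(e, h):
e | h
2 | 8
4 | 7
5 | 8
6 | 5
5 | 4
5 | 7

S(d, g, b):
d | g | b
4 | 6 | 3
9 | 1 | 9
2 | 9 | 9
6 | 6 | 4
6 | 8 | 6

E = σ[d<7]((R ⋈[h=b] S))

σ filters on d, owned by the right side.
E' = (R ⋈[h=b] σ[d<7](S))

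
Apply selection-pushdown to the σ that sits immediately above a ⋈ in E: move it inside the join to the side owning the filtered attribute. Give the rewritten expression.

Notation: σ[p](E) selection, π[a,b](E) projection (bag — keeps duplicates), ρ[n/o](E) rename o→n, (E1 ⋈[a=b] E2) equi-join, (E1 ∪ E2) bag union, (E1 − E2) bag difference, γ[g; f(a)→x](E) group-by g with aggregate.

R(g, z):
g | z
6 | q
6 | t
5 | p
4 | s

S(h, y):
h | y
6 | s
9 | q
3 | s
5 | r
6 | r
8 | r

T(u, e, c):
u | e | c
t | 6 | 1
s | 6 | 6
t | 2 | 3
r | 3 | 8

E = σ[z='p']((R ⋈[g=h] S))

σ filters on z, owned by the left side.
E' = (σ[z='p'](R) ⋈[g=h] S)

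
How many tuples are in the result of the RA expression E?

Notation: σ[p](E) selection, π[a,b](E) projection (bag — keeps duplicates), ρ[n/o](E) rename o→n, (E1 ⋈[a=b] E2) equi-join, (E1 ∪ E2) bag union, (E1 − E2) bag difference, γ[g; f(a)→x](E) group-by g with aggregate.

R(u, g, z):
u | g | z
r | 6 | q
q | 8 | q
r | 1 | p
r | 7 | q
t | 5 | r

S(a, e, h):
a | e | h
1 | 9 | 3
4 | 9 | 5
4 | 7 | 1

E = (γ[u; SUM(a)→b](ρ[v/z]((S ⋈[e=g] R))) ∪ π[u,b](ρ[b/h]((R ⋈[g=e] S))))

Stepwise |·|:
  S → 3
  R → 5
  (S ⋈[e=g] R) → 1
  ρ[v/z]((S ⋈[e=g] R)) → 1
  γ[u; SUM(a)→b](ρ[v/z]((S ⋈[e=g] R))) → 1
  R → 5
  S → 3
  (R ⋈[g=e] S) → 1
  ρ[b/h]((R ⋈[g=e] S)) → 1
  π[u,b](ρ[b/h]((R ⋈[g=e] S))) → 1
  (γ[u; SUM(a)→b](ρ[v/z]((S ⋈[e=g] R))) ∪ π[u,b](ρ[b/h]((R ⋈[g=e] S)))) → 2

|E| = 2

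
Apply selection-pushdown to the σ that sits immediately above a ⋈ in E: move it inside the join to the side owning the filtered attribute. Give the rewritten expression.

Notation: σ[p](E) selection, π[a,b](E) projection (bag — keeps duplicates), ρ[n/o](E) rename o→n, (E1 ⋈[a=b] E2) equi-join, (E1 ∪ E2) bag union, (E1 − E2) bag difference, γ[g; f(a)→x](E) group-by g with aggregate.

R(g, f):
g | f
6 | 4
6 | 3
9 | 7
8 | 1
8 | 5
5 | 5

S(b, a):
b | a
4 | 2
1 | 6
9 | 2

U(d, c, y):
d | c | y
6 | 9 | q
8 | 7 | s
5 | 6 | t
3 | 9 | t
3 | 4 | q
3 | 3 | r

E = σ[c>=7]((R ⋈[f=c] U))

σ filters on c, owned by the right side.
E' = (R ⋈[f=c] σ[c>=7](U))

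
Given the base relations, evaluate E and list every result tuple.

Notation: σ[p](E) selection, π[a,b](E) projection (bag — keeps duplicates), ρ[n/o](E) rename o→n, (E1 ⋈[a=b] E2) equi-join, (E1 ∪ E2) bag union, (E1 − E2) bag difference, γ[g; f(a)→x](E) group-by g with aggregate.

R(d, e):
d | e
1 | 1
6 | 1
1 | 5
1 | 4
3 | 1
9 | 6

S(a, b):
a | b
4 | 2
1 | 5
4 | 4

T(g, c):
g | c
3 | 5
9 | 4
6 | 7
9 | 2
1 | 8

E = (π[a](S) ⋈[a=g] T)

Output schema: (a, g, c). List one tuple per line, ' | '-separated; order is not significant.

Stepwise |·|:
  S → 3
  π[a](S) → 3
  T → 5
  (π[a](S) ⋈[a=g] T) → 1

== RESULT ==
a | g | c
1 | 1 | 8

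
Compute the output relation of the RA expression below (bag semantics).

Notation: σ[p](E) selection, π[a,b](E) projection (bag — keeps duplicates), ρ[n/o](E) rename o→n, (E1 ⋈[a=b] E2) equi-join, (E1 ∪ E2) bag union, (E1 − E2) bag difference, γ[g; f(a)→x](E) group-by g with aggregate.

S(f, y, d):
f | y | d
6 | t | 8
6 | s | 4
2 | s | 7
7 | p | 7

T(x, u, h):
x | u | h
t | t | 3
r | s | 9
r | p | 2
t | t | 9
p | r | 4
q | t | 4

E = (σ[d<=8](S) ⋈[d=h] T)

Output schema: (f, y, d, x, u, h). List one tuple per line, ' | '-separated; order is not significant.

Subexpression sizes:
  S → 4
  σ[d<=8](S) → 4
  T → 6
  (σ[d<=8](S) ⋈[d=h] T) → 2

== RESULT ==
f | y | d | x | u | h
6 | s | 4 | p | r | 4
6 | s | 4 | q | t | 4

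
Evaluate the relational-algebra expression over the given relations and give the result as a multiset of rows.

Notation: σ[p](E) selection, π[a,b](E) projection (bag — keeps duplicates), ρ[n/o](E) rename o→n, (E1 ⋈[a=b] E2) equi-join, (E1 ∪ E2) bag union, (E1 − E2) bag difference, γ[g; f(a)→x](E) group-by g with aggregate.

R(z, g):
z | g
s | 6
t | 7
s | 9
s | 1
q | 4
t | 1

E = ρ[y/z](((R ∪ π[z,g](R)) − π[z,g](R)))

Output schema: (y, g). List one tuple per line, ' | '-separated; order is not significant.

Subexpression sizes:
  R → 6
  R → 6
  π[z,g](R) → 6
  (R ∪ π[z,g](R)) → 12
  R → 6
  π[z,g](R) → 6
  ((R ∪ π[z,g](R)) − π[z,g](R)) → 6
  ρ[y/z](((R ∪ π[z,g](R)) − π[z,g](R))) → 6

== RESULT ==
y | g
q | 4
s | 1
s | 6
s | 9
t | 1
t | 7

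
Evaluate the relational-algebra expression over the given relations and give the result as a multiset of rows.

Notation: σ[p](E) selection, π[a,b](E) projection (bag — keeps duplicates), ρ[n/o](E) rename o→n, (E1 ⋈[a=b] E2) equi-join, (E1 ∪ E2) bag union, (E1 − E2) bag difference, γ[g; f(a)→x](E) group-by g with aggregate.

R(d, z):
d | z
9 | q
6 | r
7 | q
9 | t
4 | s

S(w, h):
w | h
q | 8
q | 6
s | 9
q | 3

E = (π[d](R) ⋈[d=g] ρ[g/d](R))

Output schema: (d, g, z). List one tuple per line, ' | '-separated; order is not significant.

Subexpression sizes:
  R → 5
  π[d](R) → 5
  R → 5
  ρ[g/d](R) → 5
  (π[d](R) ⋈[d=g] ρ[g/d](R)) → 7

== RESULT ==
d | g | z
4 | 4 | s
6 | 6 | r
7 | 7 | q
9 | 9 | q
9 | 9 | q
9 | 9 | t
9 | 9 | t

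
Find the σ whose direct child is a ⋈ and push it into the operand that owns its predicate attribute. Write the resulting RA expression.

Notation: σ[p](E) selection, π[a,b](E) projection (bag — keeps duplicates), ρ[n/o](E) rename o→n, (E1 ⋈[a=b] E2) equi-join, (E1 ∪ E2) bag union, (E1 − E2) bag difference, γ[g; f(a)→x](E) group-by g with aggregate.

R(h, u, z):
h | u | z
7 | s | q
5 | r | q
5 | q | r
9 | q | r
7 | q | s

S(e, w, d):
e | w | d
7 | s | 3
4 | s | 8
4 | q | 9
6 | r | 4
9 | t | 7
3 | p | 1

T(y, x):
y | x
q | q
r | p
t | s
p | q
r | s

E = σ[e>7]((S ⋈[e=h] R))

σ filters on e, owned by the left side.
E' = (σ[e>7](S) ⋈[e=h] R)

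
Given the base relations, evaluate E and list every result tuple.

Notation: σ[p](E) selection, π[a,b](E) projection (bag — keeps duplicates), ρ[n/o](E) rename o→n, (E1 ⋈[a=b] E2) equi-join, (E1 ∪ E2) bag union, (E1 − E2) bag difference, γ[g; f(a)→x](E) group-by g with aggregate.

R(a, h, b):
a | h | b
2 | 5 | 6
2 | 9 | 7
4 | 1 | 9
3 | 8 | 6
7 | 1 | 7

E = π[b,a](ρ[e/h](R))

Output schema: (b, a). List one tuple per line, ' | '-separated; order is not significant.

Subexpression sizes:
  R → 5
  ρ[e/h](R) → 5
  π[b,a](ρ[e/h](R)) → 5

== RESULT ==
b | a
6 | 2
6 | 3
7 | 2
7 | 7
9 | 4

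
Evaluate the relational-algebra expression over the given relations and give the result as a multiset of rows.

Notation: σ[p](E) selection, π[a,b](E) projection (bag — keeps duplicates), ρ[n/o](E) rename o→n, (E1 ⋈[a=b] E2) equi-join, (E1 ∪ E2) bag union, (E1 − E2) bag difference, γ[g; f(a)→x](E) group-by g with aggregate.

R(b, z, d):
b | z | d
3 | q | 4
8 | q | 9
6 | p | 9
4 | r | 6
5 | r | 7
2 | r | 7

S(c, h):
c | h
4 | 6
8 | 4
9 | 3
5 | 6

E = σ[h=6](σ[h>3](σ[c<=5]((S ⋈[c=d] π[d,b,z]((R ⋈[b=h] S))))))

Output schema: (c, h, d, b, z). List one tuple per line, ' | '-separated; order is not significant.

Subexpression sizes:
  S → 4
  R → 6
  S → 4
  (R ⋈[b=h] S) → 4
  π[d,b,z]((R ⋈[b=h] S)) → 4
  (S ⋈[c=d] π[d,b,z]((R ⋈[b=h] S))) → 3
  σ[c<=5]((S ⋈[c=d] π[d,b,z]((R ⋈[b=h] S)))) → 1
  σ[h>3](σ[c<=5]((S ⋈[c=d] π[d,b,z]((R ⋈[b=h] S))))) → 1
  σ[h=6](σ[h>3](σ[c<=5]((S ⋈[c=d] π[d,b,z]((R ⋈[b=h] S)))))) → 1

== RESULT ==
c | h | d | b | z
4 | 6 | 4 | 3 | q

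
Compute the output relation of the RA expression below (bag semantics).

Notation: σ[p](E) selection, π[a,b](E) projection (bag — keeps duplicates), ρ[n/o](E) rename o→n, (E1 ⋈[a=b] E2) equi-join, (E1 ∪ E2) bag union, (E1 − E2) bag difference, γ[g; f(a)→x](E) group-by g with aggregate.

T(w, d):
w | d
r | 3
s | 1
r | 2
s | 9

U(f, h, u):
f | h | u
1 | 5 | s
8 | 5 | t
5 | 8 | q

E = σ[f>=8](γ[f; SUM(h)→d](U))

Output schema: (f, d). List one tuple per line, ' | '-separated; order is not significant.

Subexpression sizes:
  U → 3
  γ[f; SUM(h)→d](U) → 3
  σ[f>=8](γ[f; SUM(h)→d](U)) → 1

== RESULT ==
f | d
8 | 5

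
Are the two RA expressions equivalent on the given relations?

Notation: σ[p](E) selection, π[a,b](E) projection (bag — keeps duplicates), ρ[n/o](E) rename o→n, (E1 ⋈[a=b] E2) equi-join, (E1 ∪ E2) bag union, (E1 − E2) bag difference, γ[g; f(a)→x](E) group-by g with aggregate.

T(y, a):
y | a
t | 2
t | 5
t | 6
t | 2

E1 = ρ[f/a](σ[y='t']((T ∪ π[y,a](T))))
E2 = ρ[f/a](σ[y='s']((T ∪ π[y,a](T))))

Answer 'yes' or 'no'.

E1 subexpression sizes:
  T → 4
  T → 4
  π[y,a](T) → 4
  (T ∪ π[y,a](T)) → 8
  σ[y='t']((T ∪ π[y,a](T))) → 8
  ρ[f/a](σ[y='t']((T ∪ π[y,a](T)))) → 8
E2 subexpression sizes:
  T → 4
  T → 4
  π[y,a](T) → 4
  (T ∪ π[y,a](T)) → 8
  σ[y='s']((T ∪ π[y,a](T))) → 0
  ρ[f/a](σ[y='s']((T ∪ π[y,a](T)))) → 0

E1 result:
y | f
t | 2
t | 2
t | 2
t | 2
t | 5
t | 5
t | 6
t | 6
E2 result:
y | f
(0 rows)
Witness: ('t', 5) appears 2× in E1 but 0× in E2.

no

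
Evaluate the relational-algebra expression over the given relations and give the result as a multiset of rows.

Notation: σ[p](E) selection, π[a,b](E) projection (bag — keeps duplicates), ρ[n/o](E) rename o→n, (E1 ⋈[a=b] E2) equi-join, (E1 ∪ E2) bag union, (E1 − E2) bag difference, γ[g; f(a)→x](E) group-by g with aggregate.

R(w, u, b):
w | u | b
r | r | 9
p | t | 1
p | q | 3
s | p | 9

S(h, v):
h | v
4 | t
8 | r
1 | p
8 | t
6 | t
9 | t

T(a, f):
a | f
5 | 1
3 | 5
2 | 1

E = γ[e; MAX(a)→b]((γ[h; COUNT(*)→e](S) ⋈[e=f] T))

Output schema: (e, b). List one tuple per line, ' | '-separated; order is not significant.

Row counts bottom-up:
  S → 6
  γ[h; COUNT(*)→e](S) → 5
  T → 3
  (γ[h; COUNT(*)→e](S) ⋈[e=f] T) → 8
  γ[e; MAX(a)→b]((γ[h; COUNT(*)→e](S) ⋈[e=f] T)) → 1

== RESULT ==
e | b
1 | 5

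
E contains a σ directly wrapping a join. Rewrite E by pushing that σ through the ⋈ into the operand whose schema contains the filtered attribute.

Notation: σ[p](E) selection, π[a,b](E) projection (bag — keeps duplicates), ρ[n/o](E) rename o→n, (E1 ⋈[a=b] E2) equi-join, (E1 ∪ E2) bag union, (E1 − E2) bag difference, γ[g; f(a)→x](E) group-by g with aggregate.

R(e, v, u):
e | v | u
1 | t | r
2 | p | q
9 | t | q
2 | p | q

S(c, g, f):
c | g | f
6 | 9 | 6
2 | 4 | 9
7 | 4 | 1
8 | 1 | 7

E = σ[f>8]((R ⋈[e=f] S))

σ filters on f, owned by the right side.
E' = (R ⋈[e=f] σ[f>8](S))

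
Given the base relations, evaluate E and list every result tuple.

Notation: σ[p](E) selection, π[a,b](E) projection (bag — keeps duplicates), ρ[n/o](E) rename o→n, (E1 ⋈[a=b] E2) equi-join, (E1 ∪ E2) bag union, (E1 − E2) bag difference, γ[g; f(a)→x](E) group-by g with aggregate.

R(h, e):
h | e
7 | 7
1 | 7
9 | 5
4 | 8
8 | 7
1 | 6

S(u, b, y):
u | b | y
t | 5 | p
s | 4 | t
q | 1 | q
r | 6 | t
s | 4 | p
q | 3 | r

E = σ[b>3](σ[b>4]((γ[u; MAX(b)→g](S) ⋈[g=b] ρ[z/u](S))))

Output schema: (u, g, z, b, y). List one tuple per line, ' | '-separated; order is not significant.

Row counts bottom-up:
  S → 6
  γ[u; MAX(b)→g](S) → 4
  S → 6
  ρ[z/u](S) → 6
  (γ[u; MAX(b)→g](S) ⋈[g=b] ρ[z/u](S)) → 5
  σ[b>4]((γ[u; MAX(b)→g](S) ⋈[g=b] ρ[z/u](S))) → 2
  σ[b>3](σ[b>4]((γ[u; MAX(b)→g](S) ⋈[g=b] ρ[z/u](S)))) → 2

== RESULT ==
u | g | z | b | y
r | 6 | r | 6 | t
t | 5 | t | 5 | p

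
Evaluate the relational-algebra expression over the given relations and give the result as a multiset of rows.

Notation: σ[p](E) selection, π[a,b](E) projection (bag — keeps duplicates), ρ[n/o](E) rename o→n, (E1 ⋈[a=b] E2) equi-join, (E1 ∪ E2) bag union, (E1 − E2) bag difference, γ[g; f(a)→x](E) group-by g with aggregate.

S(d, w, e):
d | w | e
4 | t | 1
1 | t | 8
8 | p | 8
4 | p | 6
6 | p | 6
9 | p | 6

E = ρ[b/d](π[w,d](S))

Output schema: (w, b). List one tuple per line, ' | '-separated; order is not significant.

Stepwise |·|:
  S → 6
  π[w,d](S) → 6
  ρ[b/d](π[w,d](S)) → 6

== RESULT ==
w | b
p | 4
p | 6
p | 8
p | 9
t | 1
t | 4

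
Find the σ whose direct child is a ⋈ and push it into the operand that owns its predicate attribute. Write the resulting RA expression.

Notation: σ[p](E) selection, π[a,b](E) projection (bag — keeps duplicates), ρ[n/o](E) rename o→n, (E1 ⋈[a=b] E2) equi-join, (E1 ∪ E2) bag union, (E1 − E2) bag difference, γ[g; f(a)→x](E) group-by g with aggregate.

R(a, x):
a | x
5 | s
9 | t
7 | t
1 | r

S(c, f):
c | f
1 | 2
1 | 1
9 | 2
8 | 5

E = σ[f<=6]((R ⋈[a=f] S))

σ filters on f, owned by the right side.
E' = (R ⋈[a=f] σ[f<=6](S))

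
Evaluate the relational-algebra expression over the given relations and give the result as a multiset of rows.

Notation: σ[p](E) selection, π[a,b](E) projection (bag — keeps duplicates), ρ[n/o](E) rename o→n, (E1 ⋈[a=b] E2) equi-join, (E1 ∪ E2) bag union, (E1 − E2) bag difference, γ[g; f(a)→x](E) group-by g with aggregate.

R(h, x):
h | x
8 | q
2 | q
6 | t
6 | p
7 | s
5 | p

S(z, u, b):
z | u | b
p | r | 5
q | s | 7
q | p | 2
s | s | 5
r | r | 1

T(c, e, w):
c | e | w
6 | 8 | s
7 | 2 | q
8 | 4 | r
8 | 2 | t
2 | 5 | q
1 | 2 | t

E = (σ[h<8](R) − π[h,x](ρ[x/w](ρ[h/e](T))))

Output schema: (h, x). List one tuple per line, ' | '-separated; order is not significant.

Per-node cardinality:
  R → 6
  σ[h<8](R) → 5
  T → 6
  ρ[h/e](T) → 6
  ρ[x/w](ρ[h/e](T)) → 6
  π[h,x](ρ[x/w](ρ[h/e](T))) → 6
  (σ[h<8](R) − π[h,x](ρ[x/w](ρ[h/e](T)))) → 4

== RESULT ==
h | x
5 | p
6 | p
6 | t
7 | s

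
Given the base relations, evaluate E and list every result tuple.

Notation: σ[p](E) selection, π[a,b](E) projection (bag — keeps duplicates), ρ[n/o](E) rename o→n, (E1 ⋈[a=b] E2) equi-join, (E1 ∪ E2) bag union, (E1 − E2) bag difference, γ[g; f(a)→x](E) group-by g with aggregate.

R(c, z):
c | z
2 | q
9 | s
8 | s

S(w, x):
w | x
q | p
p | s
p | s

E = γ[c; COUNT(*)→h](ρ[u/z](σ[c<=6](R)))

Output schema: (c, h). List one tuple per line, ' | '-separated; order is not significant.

Subexpression sizes:
  R → 3
  σ[c<=6](R) → 1
  ρ[u/z](σ[c<=6](R)) → 1
  γ[c; COUNT(*)→h](ρ[u/z](σ[c<=6](R))) → 1

== RESULT ==
c | h
2 | 1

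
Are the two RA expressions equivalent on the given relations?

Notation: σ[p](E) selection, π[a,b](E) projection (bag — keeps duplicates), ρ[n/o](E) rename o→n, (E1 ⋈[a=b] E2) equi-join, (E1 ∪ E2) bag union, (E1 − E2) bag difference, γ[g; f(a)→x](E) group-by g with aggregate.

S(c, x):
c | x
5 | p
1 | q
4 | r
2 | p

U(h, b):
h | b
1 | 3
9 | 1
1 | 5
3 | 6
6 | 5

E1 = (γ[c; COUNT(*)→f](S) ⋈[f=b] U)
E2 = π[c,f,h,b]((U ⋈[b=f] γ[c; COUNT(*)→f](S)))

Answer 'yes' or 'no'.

E1 per-node cardinality:
  S → 4
  γ[c; COUNT(*)→f](S) → 4
  U → 5
  (γ[c; COUNT(*)→f](S) ⋈[f=b] U) → 4
E2 per-node cardinality:
  U → 5
  S → 4
  γ[c; COUNT(*)→f](S) → 4
  (U ⋈[b=f] γ[c; COUNT(*)→f](S)) → 4
  π[c,f,h,b]((U ⋈[b=f] γ[c; COUNT(*)→f](S))) → 4

E1 and E2 produce the same multiset:
c | f | h | b
1 | 1 | 9 | 1
2 | 1 | 9 | 1
4 | 1 | 9 | 1
5 | 1 | 9 | 1

yes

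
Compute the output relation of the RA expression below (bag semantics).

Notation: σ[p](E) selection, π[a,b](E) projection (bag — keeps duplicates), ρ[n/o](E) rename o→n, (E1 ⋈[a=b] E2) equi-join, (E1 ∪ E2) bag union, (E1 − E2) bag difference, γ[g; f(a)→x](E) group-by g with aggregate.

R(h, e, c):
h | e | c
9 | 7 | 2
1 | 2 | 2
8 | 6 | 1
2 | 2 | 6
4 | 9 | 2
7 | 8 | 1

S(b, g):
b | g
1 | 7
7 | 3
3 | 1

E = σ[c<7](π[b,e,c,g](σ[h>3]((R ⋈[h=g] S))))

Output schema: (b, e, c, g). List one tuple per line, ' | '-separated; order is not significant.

Stepwise |·|:
  R → 6
  S → 3
  (R ⋈[h=g] S) → 2
  σ[h>3]((R ⋈[h=g] S)) → 1
  π[b,e,c,g](σ[h>3]((R ⋈[h=g] S))) → 1
  σ[c<7](π[b,e,c,g](σ[h>3]((R ⋈[h=g] S)))) → 1

== RESULT ==
b | e | c | g
1 | 8 | 1 | 7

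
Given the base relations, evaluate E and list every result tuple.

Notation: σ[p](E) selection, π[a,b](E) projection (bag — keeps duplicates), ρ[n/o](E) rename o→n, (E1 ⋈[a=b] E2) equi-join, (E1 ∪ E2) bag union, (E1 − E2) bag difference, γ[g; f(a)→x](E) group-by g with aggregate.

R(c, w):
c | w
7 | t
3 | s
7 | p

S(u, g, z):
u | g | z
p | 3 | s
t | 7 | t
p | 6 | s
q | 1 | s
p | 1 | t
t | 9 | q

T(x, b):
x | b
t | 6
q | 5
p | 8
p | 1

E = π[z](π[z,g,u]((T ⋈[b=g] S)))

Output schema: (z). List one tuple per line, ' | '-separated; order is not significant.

Per-node cardinality:
  T → 4
  S → 6
  (T ⋈[b=g] S) → 3
  π[z,g,u]((T ⋈[b=g] S)) → 3
  π[z](π[z,g,u]((T ⋈[b=g] S))) → 3

== RESULT ==
z
s
s
t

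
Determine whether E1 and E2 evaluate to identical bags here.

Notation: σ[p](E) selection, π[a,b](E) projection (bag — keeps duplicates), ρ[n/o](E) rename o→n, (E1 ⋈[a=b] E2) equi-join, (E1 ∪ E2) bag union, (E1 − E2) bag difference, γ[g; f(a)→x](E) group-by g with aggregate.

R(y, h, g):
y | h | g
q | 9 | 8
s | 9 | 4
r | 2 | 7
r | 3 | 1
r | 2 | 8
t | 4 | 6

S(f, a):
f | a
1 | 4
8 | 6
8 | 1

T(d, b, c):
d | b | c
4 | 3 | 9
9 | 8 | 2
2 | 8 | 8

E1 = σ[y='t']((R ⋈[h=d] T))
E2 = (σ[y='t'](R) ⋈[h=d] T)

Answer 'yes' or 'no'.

E1 subexpression sizes:
  R → 6
  T → 3
  (R ⋈[h=d] T) → 5
  σ[y='t']((R ⋈[h=d] T)) → 1
E2 subexpression sizes:
  R → 6
  σ[y='t'](R) → 1
  T → 3
  (σ[y='t'](R) ⋈[h=d] T) → 1

E1 and E2 produce the same multiset:
y | h | g | d | b | c
t | 4 | 6 | 4 | 3 | 9

yes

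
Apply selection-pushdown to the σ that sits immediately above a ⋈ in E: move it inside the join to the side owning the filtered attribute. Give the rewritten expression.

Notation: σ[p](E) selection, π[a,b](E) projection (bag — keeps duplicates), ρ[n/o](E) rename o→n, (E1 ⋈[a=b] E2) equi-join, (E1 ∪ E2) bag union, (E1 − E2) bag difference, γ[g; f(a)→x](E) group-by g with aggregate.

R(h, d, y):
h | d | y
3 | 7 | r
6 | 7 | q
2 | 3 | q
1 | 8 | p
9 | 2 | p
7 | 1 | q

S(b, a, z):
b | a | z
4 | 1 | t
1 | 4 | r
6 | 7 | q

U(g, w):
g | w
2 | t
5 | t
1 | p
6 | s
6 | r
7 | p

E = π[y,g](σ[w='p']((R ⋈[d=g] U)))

σ filters on w, owned by the right side.
E' = π[y,g]((R ⋈[d=g] σ[w='p'](U)))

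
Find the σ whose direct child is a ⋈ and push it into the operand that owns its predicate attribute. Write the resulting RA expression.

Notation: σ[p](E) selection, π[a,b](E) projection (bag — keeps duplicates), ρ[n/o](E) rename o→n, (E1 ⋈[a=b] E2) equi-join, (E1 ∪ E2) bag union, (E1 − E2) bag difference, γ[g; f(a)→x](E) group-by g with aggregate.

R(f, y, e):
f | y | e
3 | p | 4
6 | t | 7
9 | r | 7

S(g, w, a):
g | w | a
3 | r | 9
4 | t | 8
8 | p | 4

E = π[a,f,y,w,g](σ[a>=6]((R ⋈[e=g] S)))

σ filters on a, owned by the right side.
E' = π[a,f,y,w,g]((R ⋈[e=g] σ[a>=6](S)))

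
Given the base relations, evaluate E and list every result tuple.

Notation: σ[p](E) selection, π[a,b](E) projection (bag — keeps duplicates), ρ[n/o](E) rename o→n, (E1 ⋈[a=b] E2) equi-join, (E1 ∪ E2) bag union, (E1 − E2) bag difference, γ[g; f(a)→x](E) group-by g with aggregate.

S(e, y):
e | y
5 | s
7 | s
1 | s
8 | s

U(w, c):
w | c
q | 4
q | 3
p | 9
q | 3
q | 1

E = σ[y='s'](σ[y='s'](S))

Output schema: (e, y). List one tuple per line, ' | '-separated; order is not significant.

Stepwise |·|:
  S → 4
  σ[y='s'](S) → 4
  σ[y='s'](σ[y='s'](S)) → 4

== RESULT ==
e | y
1 | s
5 | s
7 | s
8 | s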